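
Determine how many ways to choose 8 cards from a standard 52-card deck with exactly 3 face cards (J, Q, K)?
144,761,760
12 face cards and 40 non-face cards: C(12,3) × C(40,5) = 220 × 658,008 = 144,761,760.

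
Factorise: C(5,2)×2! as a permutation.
P(5,2)

Explanation: C(5,2)×2! = [5!/(2!(3)!)]×2! = 5!/(3)! = P(5,2) = 20.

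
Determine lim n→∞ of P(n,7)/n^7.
1

Solution: P(n,7) = n(n-1)···(n-6) ≈ n^7 for large n. Limit = 1.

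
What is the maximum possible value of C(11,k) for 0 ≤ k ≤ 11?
462

Explanation: Maximum at k = 5 or k = 6: C(11,5) = 462.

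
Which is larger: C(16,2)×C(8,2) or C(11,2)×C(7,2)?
C(16,2)×C(8,2)=3,360, C(11,2)×C(7,2)=1,155.

Answer: C(16,2)×C(8,2)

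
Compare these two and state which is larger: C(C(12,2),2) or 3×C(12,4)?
C(C(12,2),2)
C(C(12,2),2)=2,145, 3×C(12,4)=1,485.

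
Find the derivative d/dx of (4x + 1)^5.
20(4x + 1)^4

Solution: Chain rule: 5(4x+1)^{4} × 4 = 20(4x+1)^{4}.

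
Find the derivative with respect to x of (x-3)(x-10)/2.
(2x - 13)/2

d/dx[(x-3)(x-10)] = (x-10) + (x-3) = 2x - 13. Dividing by 2 gives (2x - 13)/2.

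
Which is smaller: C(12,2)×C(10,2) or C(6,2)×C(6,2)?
C(6,2)×C(6,2)

C(12,2)×C(10,2)=2,970, C(6,2)×C(6,2)=225.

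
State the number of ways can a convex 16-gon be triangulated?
2,674,440

Explanation: Using the Catalan number formula: C_n = C(2n, n) / (n+1)
C_14 = C(28, 14) / (14+1)
     = 40116600 / 15
     = 2,674,440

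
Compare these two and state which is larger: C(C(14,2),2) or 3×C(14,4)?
C(C(14,2),2)

Explanation: C(C(14,2),2)=4,095, 3×C(14,4)=3,003.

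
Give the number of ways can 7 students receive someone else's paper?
1,854
Using D(n) = (n-1)[D(n-1) + D(n-2)]:
D(7) = (7-1) × [D(6) + D(5)]
      = 6 × [265 + 44]
      = 6 × 309
      = 1,854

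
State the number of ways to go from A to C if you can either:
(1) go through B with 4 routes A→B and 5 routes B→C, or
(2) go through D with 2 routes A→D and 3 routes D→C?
26

Route via B: 4×5=20. Route via D: 2×3=6. Total: 26.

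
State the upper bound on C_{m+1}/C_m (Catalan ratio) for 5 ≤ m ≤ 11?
46/13

Working:
C_{m+1}/C_m = 2(2m+1)/(m+2), which increases with m. Maximum at m = 11: 2·23/13 = 46/13.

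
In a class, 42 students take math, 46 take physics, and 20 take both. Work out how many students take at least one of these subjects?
|A∪B| = |A|+|B|-|A∩B| = 42+46-20 = 68.

Answer: 68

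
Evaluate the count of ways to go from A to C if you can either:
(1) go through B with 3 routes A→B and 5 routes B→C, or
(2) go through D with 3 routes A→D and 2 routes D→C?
21

Route via B: 3×5=15. Route via D: 3×2=6. Total: 21.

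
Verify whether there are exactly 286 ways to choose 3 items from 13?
True
C(13,3) = 286.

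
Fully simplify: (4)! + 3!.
(4)! + 3! = (4)·3! + 3! = (4+1)·3! = 5·3! = 30.

Answer: 30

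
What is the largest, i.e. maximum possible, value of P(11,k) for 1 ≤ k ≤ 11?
39,916,800

Explanation: P(11,k) increases in k, so maximum at k = 11: 11! = 39,916,800.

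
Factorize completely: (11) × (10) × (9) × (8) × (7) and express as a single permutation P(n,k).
P(11,5) = 11!/(6)!

Explanation: Product of 5 consecutive descending integers starting at 11: P(11,5) = 11!/6! = 55,440.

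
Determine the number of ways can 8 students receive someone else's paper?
Using D(n) = (n-1)[D(n-1) + D(n-2)]:
D(8) = (8-1) × [D(7) + D(6)]
      = 7 × [1854 + 265]
      = 7 × 2119
      = 14,833
Final answer: 14,833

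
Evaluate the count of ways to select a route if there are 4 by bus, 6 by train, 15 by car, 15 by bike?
40
By the addition principle: 4 + 6 + 15 + 15 = 40.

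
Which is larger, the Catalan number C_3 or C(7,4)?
C(7,4)

Solution: C_3 = C(6,3)/(3+1) = 20/4 = 5; C(7,4) = 35.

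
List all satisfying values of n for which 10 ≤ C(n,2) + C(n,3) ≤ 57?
4, 5, 6, 7

Working:
C(3,2)+C(3,3)=4; C(4,2)+C(4,3)=10; C(5,2)+C(5,3)=20; C(6,2)+C(6,3)=35; C(7,2)+C(7,3)=56; C(8,2)+C(8,3)=84. So valid n = 4, 5, 6, 7.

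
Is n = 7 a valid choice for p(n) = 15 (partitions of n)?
Pentagonal recurrence p(n) = p(n−1) + p(n−2) − p(n−5) − p(n−7) + …: p(7) = p(6) + p(5) − p(2) − p(0) = 11 + 7 − 2 − 1 = 15, which equals 15.
Final answer: Yes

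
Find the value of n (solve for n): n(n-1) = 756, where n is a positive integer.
n² − n − 756 = 0, so n = (1 ± √(1 + 4·756))/2 = (1 ± √3,025)/2 = (1 ± 55)/2, i.e. n = 28 or n = -27. Taking the positive root, n = 28 (check: 28×27 = 756).
Final answer: 28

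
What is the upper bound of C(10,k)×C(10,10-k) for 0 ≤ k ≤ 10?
C(10,k)·C(10,10-k) = C(10,k)², maximised at the centre k = 5: C(10,5)² = 63,504.

Answer: 63,504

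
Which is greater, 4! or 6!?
4!=24, 6!=720. 6! > 4!.

Answer: 6!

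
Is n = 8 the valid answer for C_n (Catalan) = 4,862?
C_8 = C(16,8)/(8+1) = 12,870/9 = 1,430, which does not equal 4,862.

Answer: No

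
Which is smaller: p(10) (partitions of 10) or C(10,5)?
p(10)

Working:
Pentagonal recurrence p(n) = p(n−1) + p(n−2) − p(n−5) − p(n−7) + …: p(10) = p(9) + p(8) − p(5) − p(3) = 30 + 22 − 7 − 3 = 42; C(10,5) = 252.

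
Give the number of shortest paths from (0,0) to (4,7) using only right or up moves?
Choose 4 rights from 11 moves: C(11,4) = 330.
Final answer: 330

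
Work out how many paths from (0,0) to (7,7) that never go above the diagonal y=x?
429

Reasoning: Counted by the Catalan number C_7: C_7 = C(14,7)/(7+1) = 3,432/8 = 429.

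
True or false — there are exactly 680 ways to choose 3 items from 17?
True

Reasoning: C(17,3) = 680.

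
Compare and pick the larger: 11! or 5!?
11!

Explanation: 11!=39,916,800, 5!=120. 11! > 5!.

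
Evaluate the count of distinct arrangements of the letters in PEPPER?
Word has 6 letters (P=3, E=2, R=1). Arrangements: 6!/Π(k!) = 60.
Final answer: 60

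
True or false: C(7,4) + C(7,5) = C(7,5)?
False

Pascal's identity gives C(8,5) = 56, whereas C(7,5) = 21.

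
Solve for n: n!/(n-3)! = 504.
9

Reasoning: n!/(n-3)! = n×(n-1)×(n-2), a product of 3 consecutive integers ≈ (n−1)^3. 504^(1/3) + 1 ≈ 9.0; check n = 9: 9×8×7 = 504 ✓. So n = 9.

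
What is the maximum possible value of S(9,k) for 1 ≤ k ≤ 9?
7,770
Row S(9,k) for k = 1..9 (via S(n,k) = k·S(n−1,k) + S(n−1,k−1)): 1, 255, 3,025, 7,770, 6,951, 2,646, 462, 36, 1. The row is unimodal; maximum at k = 4: 7,770.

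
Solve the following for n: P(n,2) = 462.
P(n,2) = n(n−1) is increasing in n; n(n−1) ≈ (n−0.5)^2 = 462 gives n ≈ 22.0. Check: P(20,2) = 380, P(21,2) = 420, P(22,2) = 462 ✓. So n = 22.

Answer: 22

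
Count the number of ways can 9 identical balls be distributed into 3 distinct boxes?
55
C(9+3-1, 3-1) = C(11, 2) = 55.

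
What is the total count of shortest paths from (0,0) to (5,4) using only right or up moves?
126

Choose 5 rights from 9 moves: C(9,5) = 126.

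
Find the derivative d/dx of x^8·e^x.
(8x^7 + x^8)e^x
Product rule: d/dx[x^8]·e^x + x^8·d/dx[e^x] = 8x^{7}e^x + x^8e^x.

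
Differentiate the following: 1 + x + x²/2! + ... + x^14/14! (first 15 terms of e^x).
1 + x + x²/2! + ... + x^13/13!

Explanation: Differentiating term by term gives the first 14 terms of e^x.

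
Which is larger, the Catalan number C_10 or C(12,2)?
C_10 = C(20,10)/(10+1) = 184,756/11 = 16,796; C(12,2) = 66.

Answer: C_10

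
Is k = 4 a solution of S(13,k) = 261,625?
No

Solution: S(13,4) = 4·S(12,4) + S(12,3) = 4·611,501 + 86,526 = 2,532,530, which does not equal 261,625.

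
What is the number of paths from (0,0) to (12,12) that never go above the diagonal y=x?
208,012

Reasoning: Counted by the Catalan number C_12: C_12 = C(24,12)/(12+1) = 2,704,156/13 = 208,012.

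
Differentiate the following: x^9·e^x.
Product rule: d/dx[x^9]·e^x + x^9·d/dx[e^x] = 9x^{8}e^x + x^9e^x.

Answer: (9x^8 + x^9)e^x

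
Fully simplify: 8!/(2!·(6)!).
28

Solution: This is C(8,2) = 28.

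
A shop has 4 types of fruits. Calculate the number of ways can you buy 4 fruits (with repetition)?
35

Reasoning: Stars and bars: C(4+4-1, 4) = C(7, 4) = 35.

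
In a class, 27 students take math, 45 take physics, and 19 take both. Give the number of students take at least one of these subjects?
53

Solution: |A∪B| = |A|+|B|-|A∩B| = 27+45-19 = 53.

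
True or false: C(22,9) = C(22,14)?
C(22,9) = 497,420 but C(22,14) = 319,770; symmetry gives C(22,9) = C(22,13), not C(22,14).
Final answer: False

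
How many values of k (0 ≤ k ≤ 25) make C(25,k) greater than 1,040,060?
10
Row 25 is unimodal and symmetric about k=25/2. C(25,7)=480,700 ≤ 1,040,060; C(25,8)=1,081,575 > 1,040,060; by symmetry C(25,k) > 1,040,060 for k = 8..17. That's 17 - 8 + 1 = 10 values.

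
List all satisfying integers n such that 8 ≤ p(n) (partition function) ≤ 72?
Tabulating p(n) via p(n) = p(n−1) + p(n−2) − p(n−5) − p(n−7) + …: p(5)=7; p(6)=11; p(7)=15; p(8)=22; p(9)=30; p(10)=42; p(11)=56; p(12)=77. So valid n = 6, 7, 8, 9, 10, 11.
Final answer: 6, 7, 8, 9, 10, 11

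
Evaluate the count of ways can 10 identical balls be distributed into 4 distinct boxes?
286
C(10+4-1, 4-1) = C(13, 3) = 286.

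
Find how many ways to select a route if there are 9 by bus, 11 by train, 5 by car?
25

By the addition principle: 9 + 11 + 5 = 25.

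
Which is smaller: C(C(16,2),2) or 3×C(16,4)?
3×C(16,4)

Reasoning: C(C(16,2),2)=7,140, 3×C(16,4)=5,460.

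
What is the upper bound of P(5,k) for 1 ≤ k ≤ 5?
P(5,k) increases in k, so maximum at k = 5: 5! = 120.

Answer: 120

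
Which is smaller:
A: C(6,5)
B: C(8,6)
A=C(6,5)=6, B=C(8,6)=28.
Final answer: A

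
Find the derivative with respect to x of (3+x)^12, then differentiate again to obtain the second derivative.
132(3+x)^10

Reasoning: First derivative: 12(3+x)^{11}. Second derivative: 12·11·(3+x)^{10} = 132(3+x)^{10}.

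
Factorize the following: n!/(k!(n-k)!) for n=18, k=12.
C(18,12) = 18,564

This is the binomial coefficient C(18,12) = 18,564.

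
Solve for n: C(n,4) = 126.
C(n,4) = n(n−1)(n−2)(n−3)/4! is increasing in n, and n(n−1)(n−2)(n−3) = 4!·126 = 3,024 ≈ (n−1.5)^4 gives n ≈ 8.9. Check: C(7,4) = 35, C(8,4) = 70, C(9,4) = 126 ✓. So n = 9.

Answer: 9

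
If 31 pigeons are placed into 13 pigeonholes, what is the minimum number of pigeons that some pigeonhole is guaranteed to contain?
Pigeonhole: ⌈31/13⌉ = 3.

Answer: 3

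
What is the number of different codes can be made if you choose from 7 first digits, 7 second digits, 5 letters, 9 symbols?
2,205

Working:
By the multiplication principle: 7 × 7 × 5 × 9 = 2,205.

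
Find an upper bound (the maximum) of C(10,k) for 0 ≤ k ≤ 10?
Maximum at k = 5: C(10,5) = 252.
Final answer: 252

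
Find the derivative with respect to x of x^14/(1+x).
(14x^13(1+x) - x^14)/(1+x)²

Solution: Quotient rule: [14x^{13}(1+x) - x^14]/(1+x)².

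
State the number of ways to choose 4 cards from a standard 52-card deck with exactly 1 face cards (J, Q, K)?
118,560

Reasoning: 12 face cards and 40 non-face cards: C(12,1) × C(40,3) = 12 × 9,880 = 118,560.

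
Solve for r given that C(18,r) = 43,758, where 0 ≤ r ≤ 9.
C(18,r) is increasing for 0 ≤ r ≤ 9. Stepping up (C(18,r+1) = C(18,r)·(18−r)/(r+1)): C(18,1) = 18, C(18,2) = 153, C(18,3) = 816, C(18,4) = 3,060, C(18,5) = 8,568, C(18,6) = 18,564, C(18,7) = 31,824, C(18,8) = 43,758 ✓. So r = 8.
Final answer: 8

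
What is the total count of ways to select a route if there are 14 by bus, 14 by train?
28

Working:
By the addition principle: 14 + 14 = 28.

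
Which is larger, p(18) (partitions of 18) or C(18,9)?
C(18,9)

Solution: Pentagonal recurrence p(n) = p(n−1) + p(n−2) − p(n−5) − p(n−7) + …: p(18) = p(17) + p(16) − p(13) − p(11) + p(6) + p(3) = 297 + 231 − 101 − 56 + 11 + 3 = 385; C(18,9) = 48,620.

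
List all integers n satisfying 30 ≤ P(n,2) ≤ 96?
P(5,2)=20; P(6,2)=30; P(7,2)=42; P(8,2)=56; P(9,2)=72; P(10,2)=90; P(11,2)=110. So valid n = 6, 7, 8, 9, 10.

Answer: 6, 7, 8, 9, 10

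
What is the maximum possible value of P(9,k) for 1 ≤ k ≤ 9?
362,880
P(9,k) increases in k, so maximum at k = 9: 9! = 362,880.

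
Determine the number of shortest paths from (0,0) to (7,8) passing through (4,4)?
To (4,4): C(8,4)=70. From there: C(7,3)=35. Total: 2,450.

Answer: 2,450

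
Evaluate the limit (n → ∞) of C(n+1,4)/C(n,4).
1

Reasoning: Both numerator and denominator grow as n^4/4! for large n, so the ratio → 1.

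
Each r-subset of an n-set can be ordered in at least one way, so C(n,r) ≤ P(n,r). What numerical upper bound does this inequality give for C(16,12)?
871,782,912,000

Reasoning: P(16,12) = 16·15·14·13·12·11·10·9·8·7·6·5 = 871,782,912,000, so C(16,12) ≤ 871,782,912,000. (The bound is loose by a factor of 12! = 479,001,600: C(16,12) = 871,782,912,000/479,001,600 = 1,820.)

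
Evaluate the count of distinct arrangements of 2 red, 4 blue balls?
15

Working:
Multinomial: 6!/(2! × 4!) = 15.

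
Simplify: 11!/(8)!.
990

Explanation: This equals 11×10×9 = 990.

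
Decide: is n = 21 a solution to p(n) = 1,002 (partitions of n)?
Pentagonal recurrence p(n) = p(n−1) + p(n−2) − p(n−5) − p(n−7) + …: p(21) = p(20) + p(19) − p(16) − p(14) + p(9) + p(6) = 627 + 490 − 231 − 135 + 30 + 11 = 792, which does not equal 1,002.
Final answer: No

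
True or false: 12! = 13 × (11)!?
False

Working:
12! = 12 × 11! = 479,001,600, but 13 × 11! = 518,918,400.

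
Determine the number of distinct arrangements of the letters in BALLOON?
1,260
Word has 7 letters (B=1, A=1, L=2, O=2, N=1). Arrangements: 7!/Π(k!) = 1,260.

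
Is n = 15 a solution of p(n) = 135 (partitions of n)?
No

Pentagonal recurrence p(n) = p(n−1) + p(n−2) − p(n−5) − p(n−7) + …: p(15) = p(14) + p(13) − p(10) − p(8) + p(3) + p(0) = 135 + 101 − 42 − 22 + 3 + 1 = 176, which does not equal 135.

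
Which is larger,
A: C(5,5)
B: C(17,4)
B

Reasoning: A=C(5,5)=1, B=C(17,4)=2,380.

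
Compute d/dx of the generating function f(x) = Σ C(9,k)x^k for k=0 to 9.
Σ k·C(9,k)x^(k-1) for k=1 to 9

Term-by-term differentiation gives Σ k·C(9,k)x^{k-1} for k=1 to 9.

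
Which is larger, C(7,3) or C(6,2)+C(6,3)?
By Pascal's identity: C(7,3) = C(6,2)+C(6,3) = 35. Equal.
Final answer: Equal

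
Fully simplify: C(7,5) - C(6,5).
15

Explanation: C(7,5) - C(6,5) = C(6,4) = 15.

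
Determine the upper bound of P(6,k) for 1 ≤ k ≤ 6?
720

Reasoning: P(6,k) increases in k, so maximum at k = 6: 6! = 720.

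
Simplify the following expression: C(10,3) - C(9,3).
C(10,3) - C(9,3) = C(9,2) = 36.
Final answer: 36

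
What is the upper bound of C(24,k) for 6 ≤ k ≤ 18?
C(24,k) is maximised at the centre of the row: C(24,12) = 2,704,156.

Answer: 2,704,156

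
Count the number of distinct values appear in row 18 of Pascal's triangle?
10

Solution: Row 18 has entries C(18,0)..C(18,18); by symmetry C(18,k)=C(18,18-k), giving 10 distinct values.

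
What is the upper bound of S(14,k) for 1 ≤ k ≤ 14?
63,436,373

Working:
Row S(14,k) for k = 1..14 (via S(n,k) = k·S(n−1,k) + S(n−1,k−1)): 1, 8,191, 788,970, 10,391,745, 40,075,035, 63,436,373, 49,329,280, 20,912,320, 5,135,130, 752,752, 66,066, 3,367, 91, 1. The row is unimodal; maximum at k = 6: 63,436,373.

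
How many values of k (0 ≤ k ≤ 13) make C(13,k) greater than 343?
6

Reasoning: Row 13 is unimodal and symmetric about k=13/2. C(13,3)=286 ≤ 343; C(13,4)=715 > 343; by symmetry C(13,k) > 343 for k = 4..9. That's 9 - 4 + 1 = 6 values.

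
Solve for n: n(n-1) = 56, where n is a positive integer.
8

Explanation: n² − n − 56 = 0, so n = (1 ± √(1 + 4·56))/2 = (1 ± √225)/2 = (1 ± 15)/2, i.e. n = 8 or n = -7. Taking the positive root, n = 8 (check: 8×7 = 56).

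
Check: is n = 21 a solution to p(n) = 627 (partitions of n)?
No

Explanation: Pentagonal recurrence p(n) = p(n−1) + p(n−2) − p(n−5) − p(n−7) + …: p(21) = p(20) + p(19) − p(16) − p(14) + p(9) + p(6) = 627 + 490 − 231 − 135 + 30 + 11 = 792, which does not equal 627.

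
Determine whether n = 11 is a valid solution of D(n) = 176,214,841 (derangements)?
D(11) = (11-1)·[D(10) + D(9)] = 10·[1,334,961 + 133,496] = 14,684,570, which does not equal 176,214,841.

Answer: No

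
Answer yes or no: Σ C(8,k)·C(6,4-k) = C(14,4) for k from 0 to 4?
Vandermonde's identity gives C(14,4) = 1,001; RHS C(14,4) = 1,001.
Final answer: Yes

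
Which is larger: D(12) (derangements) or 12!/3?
D(12)

D(12) = (12-1)·[D(11) + D(10)] = 11·[14,684,570 + 1,334,961] = 176,214,841; 12!/3 = 479,001,600/3 = 159,667,200.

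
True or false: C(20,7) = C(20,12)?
False

Reasoning: C(20,7) = 77,520 but C(20,12) = 125,970; symmetry gives C(20,7) = C(20,13), not C(20,12).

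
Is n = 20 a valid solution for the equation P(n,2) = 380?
Yes

P(20,2) = 20·19 = 380, which equals 380.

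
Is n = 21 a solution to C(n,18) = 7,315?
No

Reasoning: C(21,18) = 21·20·19·18·17·16·15·14·13·12·11·10·9·8·7·6·5·4/18! = 8,515,157,028,618,240,000/6,402,373,705,728,000 = 1,330, which does not equal 7,315.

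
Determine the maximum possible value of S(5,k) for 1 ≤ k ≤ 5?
25

Solution: Row S(5,k) for k = 1..5 (via S(n,k) = k·S(n−1,k) + S(n−1,k−1)): 1, 15, 25, 10, 1. The row is unimodal; maximum at k = 3: 25.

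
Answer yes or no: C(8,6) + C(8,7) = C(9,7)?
Pascal's identity: LHS = 28 + 8 = 36; RHS = C(9,7) = 36. Both sides agree, so the statement holds.

Answer: Yes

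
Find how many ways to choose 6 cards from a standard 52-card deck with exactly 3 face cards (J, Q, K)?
2,173,600

Working:
12 face cards and 40 non-face cards: C(12,3) × C(40,3) = 220 × 9,880 = 2,173,600.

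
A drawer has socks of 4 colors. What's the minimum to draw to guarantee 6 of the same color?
21
Worst case: 5 of each = 20. One more: 21.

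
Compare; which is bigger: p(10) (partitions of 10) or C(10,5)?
Pentagonal recurrence p(n) = p(n−1) + p(n−2) − p(n−5) − p(n−7) + …: p(10) = p(9) + p(8) − p(5) − p(3) = 30 + 22 − 7 − 3 = 42; C(10,5) = 252.

Answer: C(10,5)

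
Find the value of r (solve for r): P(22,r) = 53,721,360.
6

P(22,r) = 22·21·…·(22−r+1), a product of r factors. Multiplying down from 22: 22 = 22; 22·21 = 462; 22·21·20 = 9,240; 22·21·20·19 = 175,560; 22·21·20·19·18 = 3,160,080; 22·21·20·19·18·17 = 53,721,360 ✓ (6 factors). So r = 6.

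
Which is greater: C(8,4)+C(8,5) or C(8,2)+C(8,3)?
C(8,4)+C(8,5)

Explanation: First=126, Second=84.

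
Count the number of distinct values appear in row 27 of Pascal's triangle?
Row 27 has entries C(27,0)..C(27,27); by symmetry C(27,k)=C(27,27-k), giving 14 distinct values.

Answer: 14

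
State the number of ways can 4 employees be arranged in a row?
24
Arrangements of 4 distinct objects: 4! = 24.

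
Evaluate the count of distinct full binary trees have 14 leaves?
742,900

Solution: Using the Catalan number formula: C_n = C(2n, n) / (n+1)
C_13 = C(26, 13) / (13+1)
     = 10400600 / 14
     = 742,900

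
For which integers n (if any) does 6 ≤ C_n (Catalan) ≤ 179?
4, 5, 6

C_3=5; C_4=14; C_5=42; C_6=132; C_7=429. So valid n = 4, 5, 6.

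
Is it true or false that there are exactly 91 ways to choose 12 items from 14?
True

Solution: C(14,12) = 91.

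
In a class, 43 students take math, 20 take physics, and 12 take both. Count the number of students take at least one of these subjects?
51

Working:
|A∪B| = |A|+|B|-|A∩B| = 43+20-12 = 51.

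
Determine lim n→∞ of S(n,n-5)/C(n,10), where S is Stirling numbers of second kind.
945

Working:
The leading term of S(n,n-5) as a polynomial in n is (9)!!·C(n,10), so the ratio → (9)!! = 945.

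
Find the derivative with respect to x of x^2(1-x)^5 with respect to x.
2x^1(1-x)^5 - 5x^2(1-x)^4

Product rule: 2x^{1}(1-x)^{5} + x^2·(-5)(1-x)^{4}.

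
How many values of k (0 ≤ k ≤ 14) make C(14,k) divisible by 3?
3

Working:
Checking C(14,k) mod 3 for k = 0..14: divisible at k = 6, 7, 8. That's 3 values.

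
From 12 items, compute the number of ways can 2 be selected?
66

Working:
C(12,2) = 12! / (2! × (12-2)!)
         = 12! / (2! × 10!)
         = 66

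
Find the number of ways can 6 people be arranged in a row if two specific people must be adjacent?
240

Working:
Treat pair as unit: (6-1)! arrangements × 2 internal orders = 240.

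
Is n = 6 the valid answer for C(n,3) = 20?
Yes

C(6,3) = 6·5·4/3! = 120/6 = 20, which equals 20.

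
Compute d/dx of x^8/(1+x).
Quotient rule: [8x^{7}(1+x) - x^8]/(1+x)².

Answer: (8x^7(1+x) - x^8)/(1+x)²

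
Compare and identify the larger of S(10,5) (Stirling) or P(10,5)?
S(10,5)

Reasoning: S(10,5) = 5·S(9,5) + S(9,4) = 5·6,951 + 7,770 = 42,525; P(10,5) = 30,240.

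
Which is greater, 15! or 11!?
15!

Working:
15!=1,307,674,368,000, 11!=39,916,800. 15! > 11!.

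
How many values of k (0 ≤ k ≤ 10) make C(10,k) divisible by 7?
3

Reasoning: Checking C(10,k) mod 7 for k = 0..10: divisible at k = 4, 5, 6. That's 3 values.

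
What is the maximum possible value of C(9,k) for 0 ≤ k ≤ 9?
Maximum at k = 4 or k = 5: C(9,4) = 126.

Answer: 126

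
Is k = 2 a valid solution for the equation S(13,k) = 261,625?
No
S(13,2) = 2·S(12,2) + S(12,1) = 2·2,047 + 1 = 4,095, which does not equal 261,625.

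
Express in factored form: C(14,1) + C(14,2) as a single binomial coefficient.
C(15,2)
By Pascal's identity: C(14,1) + C(14,2) = C(15,2) = 105.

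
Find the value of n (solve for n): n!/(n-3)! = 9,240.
22
n!/(n-3)! = n×(n-1)×(n-2), a product of 3 consecutive integers ≈ (n−1)^3. 9,240^(1/3) + 1 ≈ 22.0; check n = 22: 22×21×20 = 9,240 ✓. So n = 22.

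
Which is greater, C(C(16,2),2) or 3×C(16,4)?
C(C(16,2),2)

C(C(16,2),2)=7,140, 3×C(16,4)=5,460.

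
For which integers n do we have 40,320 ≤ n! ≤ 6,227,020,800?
8, 9, 10, 11, 12, 13
n! is strictly increasing; 8! = 40,320 and 13! = 6,227,020,800, so valid n = 8, 9, 10, 11, 12, 13.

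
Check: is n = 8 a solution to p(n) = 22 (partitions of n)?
Yes
Pentagonal recurrence p(n) = p(n−1) + p(n−2) − p(n−5) − p(n−7) + …: p(8) = p(7) + p(6) − p(3) − p(1) = 15 + 11 − 3 − 1 = 22, which equals 22.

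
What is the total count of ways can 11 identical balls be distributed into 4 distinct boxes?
C(11+4-1, 4-1) = C(14, 3) = 364.
Final answer: 364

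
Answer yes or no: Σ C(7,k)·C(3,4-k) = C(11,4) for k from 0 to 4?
Vandermonde's identity gives C(10,4) = 210; RHS C(11,4) = 330.

Answer: No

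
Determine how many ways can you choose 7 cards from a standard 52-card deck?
C(52,7) = 133,784,560.
Final answer: 133,784,560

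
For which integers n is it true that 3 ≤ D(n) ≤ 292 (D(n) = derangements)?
4, 5, 6
Using D(n) = (n−1)[D(n−1) + D(n−2)] with D(1)=0, D(2)=1: D(3)=2; D(4)=9; D(5)=44; D(6)=265; D(7)=1,854. So valid n = 4, 5, 6.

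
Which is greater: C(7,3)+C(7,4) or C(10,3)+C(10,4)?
C(10,3)+C(10,4)

Explanation: First=70, Second=330.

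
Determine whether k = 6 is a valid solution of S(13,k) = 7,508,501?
S(13,6) = 6·S(12,6) + S(12,5) = 6·1,323,652 + 1,379,400 = 9,321,312, which does not equal 7,508,501.
Final answer: No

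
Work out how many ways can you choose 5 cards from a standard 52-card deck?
C(52,5) = 2,598,960.

Answer: 2,598,960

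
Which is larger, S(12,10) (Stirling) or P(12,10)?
P(12,10)

Solution: S(12,10) = 10·S(11,10) + S(11,9) = 10·55 + 1,155 = 1,705; P(12,10) = 239,500,800.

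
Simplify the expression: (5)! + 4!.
(5)! + 4! = (5)·4! + 4! = (5+1)·4! = 6·4! = 144.

Answer: 144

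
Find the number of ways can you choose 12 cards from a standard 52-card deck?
206,379,406,870

Explanation: C(52,12) = 206,379,406,870.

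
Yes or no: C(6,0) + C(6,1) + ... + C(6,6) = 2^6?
Yes

Reasoning: Binomial theorem with x = y = 1: Σ C(6,i) = (1+1)^6 = 2^6 = 64. The statement holds.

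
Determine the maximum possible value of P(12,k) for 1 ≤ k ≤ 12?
P(12,k) increases in k, so maximum at k = 12: 12! = 479,001,600.
Final answer: 479,001,600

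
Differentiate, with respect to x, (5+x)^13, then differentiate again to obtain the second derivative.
156(5+x)^11

Working:
First derivative: 13(5+x)^{12}. Second derivative: 13·12·(5+x)^{11} = 156(5+x)^{11}.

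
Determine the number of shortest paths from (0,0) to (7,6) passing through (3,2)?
700

Explanation: To (3,2): C(5,3)=10. From there: C(8,4)=70. Total: 700.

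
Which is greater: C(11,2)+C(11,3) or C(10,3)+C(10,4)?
C(10,3)+C(10,4)

Solution: First=220, Second=330.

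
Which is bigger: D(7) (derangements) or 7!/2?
7!/2

Reasoning: D(7) = (7-1)·[D(6) + D(5)] = 6·[265 + 44] = 1,854; 7!/2 = 5,040/2 = 2,520.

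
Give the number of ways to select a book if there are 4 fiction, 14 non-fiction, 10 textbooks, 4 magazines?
32

Working:
By the addition principle: 4 + 14 + 10 + 4 = 32.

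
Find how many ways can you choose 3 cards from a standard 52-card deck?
22,100

Solution: C(52,3) = 22,100.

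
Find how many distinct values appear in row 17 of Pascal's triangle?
9
Row 17 has entries C(17,0)..C(17,17); by symmetry C(17,k)=C(17,17-k), giving 9 distinct values.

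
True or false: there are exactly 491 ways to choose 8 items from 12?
C(12,8) = 495 ≠ 491.

Answer: False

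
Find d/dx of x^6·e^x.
(6x^5 + x^6)e^x
Product rule: d/dx[x^6]·e^x + x^6·d/dx[e^x] = 6x^{5}e^x + x^6e^x.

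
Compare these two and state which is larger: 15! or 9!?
15!=1,307,674,368,000, 9!=362,880. 15! > 9!.

Answer: 15!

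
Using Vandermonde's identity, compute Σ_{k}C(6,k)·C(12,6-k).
18,564

Explanation: = C(6+12,6) = C(18,6) = 18,564.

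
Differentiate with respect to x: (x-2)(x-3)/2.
d/dx[(x-2)(x-3)] = (x-3) + (x-2) = 2x - 5. Dividing by 2 gives (2x - 5)/2.

Answer: (2x - 5)/2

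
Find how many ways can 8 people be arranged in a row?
40,320

Solution: Arrangements of 8 distinct objects: 8! = 40,320.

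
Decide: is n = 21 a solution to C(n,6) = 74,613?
No

Working:
C(21,6) = 21·20·19·18·17·16/6! = 39,070,080/720 = 54,264, which does not equal 74,613.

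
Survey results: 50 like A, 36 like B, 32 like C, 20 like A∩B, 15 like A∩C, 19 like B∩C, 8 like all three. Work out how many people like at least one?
|A∪B∪C| = 50+36+32-20-15-19+8 = 72.

Answer: 72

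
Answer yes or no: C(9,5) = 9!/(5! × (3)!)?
No

Working:
The correct denominator is 5!×4!, giving C(9,5) = 126; the stated RHS is 9!/(5!×3!) = 504 ≠ 126, so the statement does not hold.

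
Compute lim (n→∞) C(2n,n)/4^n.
0

Working:
C(2n,n) ~ 4^n/√(πn), so C(2n,n)/4^n ~ 1/√(πn) → 0.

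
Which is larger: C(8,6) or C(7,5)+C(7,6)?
Equal

By Pascal's identity: C(8,6) = C(7,5)+C(7,6) = 28. Equal.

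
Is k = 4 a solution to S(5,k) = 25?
No

Explanation: S(5,4) = 4·S(4,4) + S(4,3) = 4·1 + 6 = 10, which does not equal 25.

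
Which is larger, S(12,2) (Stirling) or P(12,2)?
S(12,2)
S(12,2) = 2·S(11,2) + S(11,1) = 2·1,023 + 1 = 2,047; P(12,2) = 132.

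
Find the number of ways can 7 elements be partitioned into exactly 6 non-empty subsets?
21

Reasoning: This equals S(7,6), the Stirling number of the 2nd kind.
Using the Stirling recurrence: S(n,k) = k·S(n-1,k) + S(n-1,k-1)
S(7,6) = 6·S(6,6) + S(6,5)
         = 6·1 + 15
         = 6 + 15
         = 21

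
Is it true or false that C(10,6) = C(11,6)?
LHS = C(10,6) = 210; RHS = C(11,6) = 462. 210 ≠ 462, so the statement does not hold.
Final answer: False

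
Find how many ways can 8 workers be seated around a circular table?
5,040
Circular arrangements: (8-1)! = 5,040.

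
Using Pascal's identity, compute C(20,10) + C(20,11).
C(20,10) + C(20,11) = C(21,11) = 352,716.

Answer: 352,716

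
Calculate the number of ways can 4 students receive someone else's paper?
9

Explanation: Using D(n) = (n-1)[D(n-1) + D(n-2)]:
D(4) = (4-1) × [D(3) + D(2)]
      = 3 × [2 + 1]
      = 3 × 3
      = 9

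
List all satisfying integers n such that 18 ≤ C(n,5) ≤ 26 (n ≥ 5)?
7

Explanation: C(6,5)=6; C(7,5)=21; C(8,5)=56. So valid n = 7.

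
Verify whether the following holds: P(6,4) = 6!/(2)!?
Permutation formula P(n,k) = n!/(n-k)!: 6!/2! = 720/2 = 360 = P(6,4). The statement holds.
Final answer: True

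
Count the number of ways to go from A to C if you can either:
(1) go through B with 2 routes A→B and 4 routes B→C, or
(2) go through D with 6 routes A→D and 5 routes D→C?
38

Reasoning: Route via B: 2×4=8. Route via D: 6×5=30. Total: 38.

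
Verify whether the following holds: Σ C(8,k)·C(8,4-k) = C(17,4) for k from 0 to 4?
False

Solution: Vandermonde's identity gives C(16,4) = 1,820; RHS C(17,4) = 2,380.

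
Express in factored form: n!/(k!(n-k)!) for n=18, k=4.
This is the binomial coefficient C(18,4) = 3,060.
Final answer: C(18,4) = 3,060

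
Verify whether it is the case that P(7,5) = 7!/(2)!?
True

Explanation: Permutation formula P(n,k) = n!/(n-k)!: 7!/2! = 5,040/2 = 2,520 = P(7,5). The statement holds.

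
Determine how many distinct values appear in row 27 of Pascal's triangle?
14

Explanation: Row 27 has entries C(27,0)..C(27,27); by symmetry C(27,k)=C(27,27-k), giving 14 distinct values.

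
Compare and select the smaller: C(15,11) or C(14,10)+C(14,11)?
By Pascal's identity: C(15,11) = C(14,10)+C(14,11) = 1,365. Equal.
Final answer: Equal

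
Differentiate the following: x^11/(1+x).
(11x^10(1+x) - x^11)/(1+x)²

Quotient rule: [11x^{10}(1+x) - x^11]/(1+x)².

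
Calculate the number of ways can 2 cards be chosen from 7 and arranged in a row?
42

P(7,2) = 7!/(7-2)! = 42.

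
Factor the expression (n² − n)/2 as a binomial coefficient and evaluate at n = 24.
C(n,2); C(24,2) = 276

Solution: (n² − n)/2 = n(n−1)/2 = C(n,2). At n = 24: C(24,2) = 276.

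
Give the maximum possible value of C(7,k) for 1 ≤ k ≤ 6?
C(7,k) is maximised at the centre of the row: C(7,3) = 35.

Answer: 35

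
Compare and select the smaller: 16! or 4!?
16!=20,922,789,888,000, 4!=24. 16! > 4!.
Final answer: 4!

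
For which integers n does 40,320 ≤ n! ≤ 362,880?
8, 9

Working:
n! is strictly increasing; 8! = 40,320 and 9! = 362,880, so valid n = 8, 9.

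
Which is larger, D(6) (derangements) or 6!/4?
D(6)

D(6) = (6-1)·[D(5) + D(4)] = 5·[44 + 9] = 265; 6!/4 = 720/4 = 180.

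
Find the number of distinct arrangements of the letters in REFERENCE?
7,560

Solution: Word has 9 letters (R=2, E=4, F=1, N=1, C=1). Arrangements: 9!/Π(k!) = 7,560.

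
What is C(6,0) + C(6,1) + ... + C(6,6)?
64

Solution: Sum of binomial coefficients = 2^6 = 64.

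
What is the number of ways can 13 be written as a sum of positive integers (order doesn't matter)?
101

Pentagonal recurrence p(n) = p(n−1) + p(n−2) − p(n−5) − p(n−7) + …: p(13) = p(12) + p(11) − p(8) − p(6) + p(1) = 77 + 56 − 22 − 11 + 1 = 101.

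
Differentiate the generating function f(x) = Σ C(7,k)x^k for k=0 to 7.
Σ k·C(7,k)x^(k-1) for k=1 to 7
Term-by-term differentiation gives Σ k·C(7,k)x^{k-1} for k=1 to 7.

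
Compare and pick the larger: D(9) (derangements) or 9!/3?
D(9) = (9-1)·[D(8) + D(7)] = 8·[14,833 + 1,854] = 133,496; 9!/3 = 362,880/3 = 120,960.

Answer: D(9)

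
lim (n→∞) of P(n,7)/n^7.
P(n,7) = n(n-1)···(n-6) ≈ n^7 for large n. Limit = 1.

Answer: 1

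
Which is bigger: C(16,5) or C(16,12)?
C(16,5)=4,368, C(16,12)=1,820.

Answer: C(16,5)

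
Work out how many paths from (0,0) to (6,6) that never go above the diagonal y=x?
132

Solution: Counted by the Catalan number C_6: C_6 = C(12,6)/(6+1) = 924/7 = 132.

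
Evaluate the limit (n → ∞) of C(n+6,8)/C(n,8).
1
Both numerator and denominator grow as n^8/8! for large n, so the ratio → 1.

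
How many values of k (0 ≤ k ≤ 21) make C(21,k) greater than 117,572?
6

Solution: Row 21 is unimodal and symmetric about k=21/2. C(21,7)=116,280 ≤ 117,572; C(21,8)=203,490 > 117,572; by symmetry C(21,k) > 117,572 for k = 8..13. That's 13 - 8 + 1 = 6 values.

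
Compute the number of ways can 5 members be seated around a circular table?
24

Circular arrangements: (5-1)! = 24.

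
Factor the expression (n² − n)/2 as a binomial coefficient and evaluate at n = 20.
C(n,2); C(20,2) = 190

Solution: (n² − n)/2 = n(n−1)/2 = C(n,2). At n = 20: C(20,2) = 190.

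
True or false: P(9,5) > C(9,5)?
True

Explanation: P(9,5) = 15,120 and C(9,5) = 126; P(n,r) = r! × C(n,r) so P > C whenever r ≥ 2.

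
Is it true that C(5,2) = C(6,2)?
LHS = C(5,2) = 10; RHS = C(6,2) = 15. 10 ≠ 15, so the statement does not hold.
Final answer: False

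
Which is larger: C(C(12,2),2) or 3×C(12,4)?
C(C(12,2),2)=2,145, 3×C(12,4)=1,485.

Answer: C(C(12,2),2)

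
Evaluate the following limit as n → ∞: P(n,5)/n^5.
1

Solution: P(n,5) = n(n-1)···(n-4) ≈ n^5 for large n. Limit = 1.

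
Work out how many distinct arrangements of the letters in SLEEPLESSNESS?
1,081,080
Word has 13 letters (S=5, L=2, E=4, P=1, N=1). Arrangements: 13!/Π(k!) = 1,081,080.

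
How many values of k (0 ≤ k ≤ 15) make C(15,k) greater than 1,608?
6

Explanation: Row 15 is unimodal and symmetric about k=15/2. C(15,4)=1,365 ≤ 1,608; C(15,5)=3,003 > 1,608; by symmetry C(15,k) > 1,608 for k = 5..10. That's 10 - 5 + 1 = 6 values.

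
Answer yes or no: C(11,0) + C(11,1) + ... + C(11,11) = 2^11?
Binomial theorem with x = y = 1: Σ C(11,i) = (1+1)^11 = 2^11 = 2,048. The statement holds.

Answer: Yes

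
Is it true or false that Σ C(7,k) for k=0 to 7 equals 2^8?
False
Binomial theorem: Σ C(7,k) = (1+1)^7 = 2^7 = 128; RHS 2^8 = 256.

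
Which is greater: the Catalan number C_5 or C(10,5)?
C_5 = C(10,5)/(5+1) = 252/6 = 42; C(10,5) = 252.

Answer: C(10,5)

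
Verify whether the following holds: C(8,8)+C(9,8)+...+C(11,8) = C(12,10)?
False

Explanation: Hockey stick identity gives Σ = C(12,9) = 220; RHS C(12,10) = 66.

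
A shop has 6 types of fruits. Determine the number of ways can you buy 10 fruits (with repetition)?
3,003

Working:
Stars and bars: C(10+6-1, 10) = C(15, 10) = 3,003.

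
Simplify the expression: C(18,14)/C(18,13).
5/14
C(n,k+1)/C(n,k) = (n−k)/(k+1). Here (18−13)/(13+1) = 5/14 = 5/14.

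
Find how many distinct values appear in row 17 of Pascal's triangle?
Row 17 has entries C(17,0)..C(17,17); by symmetry C(17,k)=C(17,17-k), giving 9 distinct values.

Answer: 9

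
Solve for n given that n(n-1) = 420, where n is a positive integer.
21

Reasoning: n² − n − 420 = 0, so n = (1 ± √(1 + 4·420))/2 = (1 ± √1,681)/2 = (1 ± 41)/2, i.e. n = 21 or n = -20. Taking the positive root, n = 21 (check: 21×20 = 420).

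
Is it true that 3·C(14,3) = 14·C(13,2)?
Absorption identity k·C(n,k) = n·C(n-1,k-1). LHS = 3·364 = 1,092; RHS = 14·78 = 1,092.

Answer: True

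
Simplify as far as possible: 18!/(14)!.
73,440

Explanation: This equals 18×17×...×15 = 73,440.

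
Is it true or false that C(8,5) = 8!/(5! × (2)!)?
False

The correct denominator is 5!×3!, giving C(8,5) = 56; the stated RHS is 8!/(5!×2!) = 168 ≠ 56, so the statement does not hold.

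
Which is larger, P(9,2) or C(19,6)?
C(19,6)

Reasoning: P(9,2)=72, C(19,6)=27,132.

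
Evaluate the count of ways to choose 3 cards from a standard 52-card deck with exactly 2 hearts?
13 hearts and 39 non-hearts: C(13,2) × C(39,1) = 78 × 39 = 3,042.
Final answer: 3,042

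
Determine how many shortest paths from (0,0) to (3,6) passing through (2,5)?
42

Solution: To (2,5): C(7,2)=21. From there: C(2,1)=2. Total: 42.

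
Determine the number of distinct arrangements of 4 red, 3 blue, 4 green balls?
Multinomial: 11!/(4! × 3! × 4!) = 11,550.
Final answer: 11,550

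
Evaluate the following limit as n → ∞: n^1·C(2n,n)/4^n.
∞
C(2n,n) ~ 4^n/√(πn), so n^1·C(2n,n)/4^n ~ n^(1 − 1/2)/√π → ∞.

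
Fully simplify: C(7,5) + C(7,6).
28

By Pascal's identity: C(8,6) = 28.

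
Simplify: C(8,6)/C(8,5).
1/2

Reasoning: C(n,k+1)/C(n,k) = (n−k)/(k+1). Here (8−5)/(5+1) = 3/6 = 1/2.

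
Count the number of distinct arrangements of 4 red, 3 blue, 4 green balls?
11,550

Reasoning: Multinomial: 11!/(4! × 3! × 4!) = 11,550.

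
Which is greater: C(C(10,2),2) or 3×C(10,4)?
C(C(10,2),2)=990, 3×C(10,4)=630.
Final answer: C(C(10,2),2)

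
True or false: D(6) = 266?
Derangements of 6 elements: D(6) = (6-1)·[D(5) + D(4)] = 5·[44 + 9] = 265.
Final answer: False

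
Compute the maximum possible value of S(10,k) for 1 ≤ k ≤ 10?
Row S(10,k) for k = 1..10 (via S(n,k) = k·S(n−1,k) + S(n−1,k−1)): 1, 511, 9,330, 34,105, 42,525, 22,827, 5,880, 750, 45, 1. The row is unimodal; maximum at k = 5: 42,525.

Answer: 42,525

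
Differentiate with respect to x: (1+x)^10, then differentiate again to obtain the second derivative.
90(1+x)^8

First derivative: 10(1+x)^{9}. Second derivative: 10·9·(1+x)^{8} = 90(1+x)^{8}.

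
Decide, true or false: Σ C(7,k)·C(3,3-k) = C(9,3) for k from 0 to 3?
Vandermonde's identity gives C(10,3) = 120; RHS C(9,3) = 84.

Answer: False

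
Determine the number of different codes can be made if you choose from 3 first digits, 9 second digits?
By the multiplication principle: 3 × 9 = 27.

Answer: 27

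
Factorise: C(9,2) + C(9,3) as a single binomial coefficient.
C(10,3)

Explanation: By Pascal's identity: C(9,2) + C(9,3) = C(10,3) = 120.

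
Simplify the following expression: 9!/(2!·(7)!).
36

Explanation: This is C(9,2) = 36.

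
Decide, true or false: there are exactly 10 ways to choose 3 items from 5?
True
C(5,3) = 10.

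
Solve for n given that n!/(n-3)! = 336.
8

Working:
n!/(n-3)! = n×(n-1)×(n-2), a product of 3 consecutive integers ≈ (n−1)^3. 336^(1/3) + 1 ≈ 8.0; check n = 8: 8×7×6 = 336 ✓. So n = 8.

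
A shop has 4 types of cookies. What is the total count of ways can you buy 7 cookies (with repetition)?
120

Reasoning: Stars and bars: C(7+4-1, 7) = C(10, 7) = 120.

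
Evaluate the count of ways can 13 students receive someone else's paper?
Using D(n) = (n-1)[D(n-1) + D(n-2)]:
D(13) = (13-1) × [D(12) + D(11)]
      = 12 × [176214841 + 14684570]
      = 12 × 190899411
      = 2,290,792,932

Answer: 2,290,792,932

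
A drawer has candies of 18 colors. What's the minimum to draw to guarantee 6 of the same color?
91

Explanation: Worst case: 5 of each = 90. One more: 91.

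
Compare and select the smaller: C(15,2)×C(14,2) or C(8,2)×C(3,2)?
C(8,2)×C(3,2)

Working:
C(15,2)×C(14,2)=9,555, C(8,2)×C(3,2)=84.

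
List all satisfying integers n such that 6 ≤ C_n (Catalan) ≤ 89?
4, 5
C_3=5; C_4=14; C_5=42; C_6=132. So valid n = 4, 5.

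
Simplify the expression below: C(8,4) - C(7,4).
C(8,4) - C(7,4) = C(7,3) = 35.

Answer: 35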